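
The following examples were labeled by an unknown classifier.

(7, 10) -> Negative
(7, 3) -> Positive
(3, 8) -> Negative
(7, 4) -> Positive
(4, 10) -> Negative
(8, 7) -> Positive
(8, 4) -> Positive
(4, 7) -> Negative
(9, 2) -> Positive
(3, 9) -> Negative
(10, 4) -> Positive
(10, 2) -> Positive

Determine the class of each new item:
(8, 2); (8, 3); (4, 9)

Positive, Positive, Negative

Rule: first > second. This holds for each 'Positive' example and fails for each 'Negative' one.
(8, 2): Positive (8 > 2).
(8, 3): Positive (8 > 3).
(4, 9): Negative (4 < 9).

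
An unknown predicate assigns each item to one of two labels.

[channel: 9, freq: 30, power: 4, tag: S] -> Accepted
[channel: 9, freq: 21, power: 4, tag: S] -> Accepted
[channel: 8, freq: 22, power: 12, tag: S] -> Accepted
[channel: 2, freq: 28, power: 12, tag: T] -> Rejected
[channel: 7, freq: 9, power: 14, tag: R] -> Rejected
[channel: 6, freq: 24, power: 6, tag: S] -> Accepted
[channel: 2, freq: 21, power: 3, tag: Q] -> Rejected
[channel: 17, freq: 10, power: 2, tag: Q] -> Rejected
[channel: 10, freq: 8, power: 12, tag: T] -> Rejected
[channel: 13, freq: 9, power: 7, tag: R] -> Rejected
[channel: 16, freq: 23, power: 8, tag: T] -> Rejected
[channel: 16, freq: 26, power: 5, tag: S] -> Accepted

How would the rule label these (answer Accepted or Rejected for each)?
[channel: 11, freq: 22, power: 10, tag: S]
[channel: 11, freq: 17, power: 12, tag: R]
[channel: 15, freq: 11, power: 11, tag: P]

The simplest hypothesis consistent with all the labels is: tag is S.
[channel: 11, freq: 22, power: 10, tag: S] — tag is S, hence Accepted.
[channel: 11, freq: 17, power: 12, tag: R] — tag is R, hence Rejected.
[channel: 15, freq: 11, power: 11, tag: P] — tag is P, hence Rejected.

Accepted, Rejected, Rejected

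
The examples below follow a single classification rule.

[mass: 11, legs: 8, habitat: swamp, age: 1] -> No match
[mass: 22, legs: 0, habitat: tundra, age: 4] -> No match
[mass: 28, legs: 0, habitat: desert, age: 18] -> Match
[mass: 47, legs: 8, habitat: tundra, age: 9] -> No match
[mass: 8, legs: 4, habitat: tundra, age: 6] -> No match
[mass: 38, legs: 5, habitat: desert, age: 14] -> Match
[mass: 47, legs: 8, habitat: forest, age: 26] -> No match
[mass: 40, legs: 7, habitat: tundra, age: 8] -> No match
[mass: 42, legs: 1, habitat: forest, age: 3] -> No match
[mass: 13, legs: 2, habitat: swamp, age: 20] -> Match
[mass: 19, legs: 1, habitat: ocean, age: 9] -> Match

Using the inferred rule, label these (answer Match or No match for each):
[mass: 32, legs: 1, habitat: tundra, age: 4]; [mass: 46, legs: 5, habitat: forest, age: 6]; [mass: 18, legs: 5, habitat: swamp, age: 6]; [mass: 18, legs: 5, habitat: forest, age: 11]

No match, No match, No match, Match

The classifier is using: age ≥ 8 AND legs ≤ 5.
No match: [mass: 32, legs: 1, habitat: tundra, age: 4], since age = 4, legs = 1. No match: [mass: 46, legs: 5, habitat: forest, age: 6], since age = 6, legs = 5. No match: [mass: 18, legs: 5, habitat: swamp, age: 6], since age = 6, legs = 5. Match: [mass: 18, legs: 5, habitat: forest, age: 11], since age = 11, legs = 5.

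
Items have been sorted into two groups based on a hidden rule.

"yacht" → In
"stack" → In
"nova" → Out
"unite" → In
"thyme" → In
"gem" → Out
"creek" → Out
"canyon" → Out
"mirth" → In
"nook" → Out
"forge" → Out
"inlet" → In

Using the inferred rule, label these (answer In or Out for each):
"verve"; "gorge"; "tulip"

Out, Out, In

'In' ⟺ contains 't'.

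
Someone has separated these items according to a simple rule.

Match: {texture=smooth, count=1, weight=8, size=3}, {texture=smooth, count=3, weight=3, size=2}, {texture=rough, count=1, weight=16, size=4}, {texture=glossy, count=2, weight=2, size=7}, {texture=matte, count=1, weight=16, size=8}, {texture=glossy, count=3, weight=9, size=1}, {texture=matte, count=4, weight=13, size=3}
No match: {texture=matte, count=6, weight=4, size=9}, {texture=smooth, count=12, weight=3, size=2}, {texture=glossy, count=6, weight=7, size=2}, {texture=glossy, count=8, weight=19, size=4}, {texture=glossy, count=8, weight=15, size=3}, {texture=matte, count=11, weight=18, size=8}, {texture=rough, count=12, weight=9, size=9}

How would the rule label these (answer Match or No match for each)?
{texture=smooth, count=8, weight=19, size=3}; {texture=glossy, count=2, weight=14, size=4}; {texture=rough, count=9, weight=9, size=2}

No match, Match, No match

One predicate separates the groups cleanly: count ≤ 4.
{texture=smooth, count=8, weight=19, size=3} — count = 8, hence No match. {texture=glossy, count=2, weight=14, size=4} — count = 2, hence Match. {texture=rough, count=9, weight=9, size=2} — count = 9, hence No match.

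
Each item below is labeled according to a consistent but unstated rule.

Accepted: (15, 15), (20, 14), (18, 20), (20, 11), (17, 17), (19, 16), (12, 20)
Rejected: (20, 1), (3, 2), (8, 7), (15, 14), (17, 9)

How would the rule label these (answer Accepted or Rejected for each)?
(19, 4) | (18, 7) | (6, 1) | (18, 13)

Rejected, Rejected, Rejected, Accepted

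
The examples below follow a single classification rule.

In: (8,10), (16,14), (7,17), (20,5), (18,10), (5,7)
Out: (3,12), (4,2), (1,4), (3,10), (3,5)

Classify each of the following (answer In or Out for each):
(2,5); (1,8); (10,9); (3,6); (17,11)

The classifier is using: first ≥ 5.

Out, Out, In, Out, In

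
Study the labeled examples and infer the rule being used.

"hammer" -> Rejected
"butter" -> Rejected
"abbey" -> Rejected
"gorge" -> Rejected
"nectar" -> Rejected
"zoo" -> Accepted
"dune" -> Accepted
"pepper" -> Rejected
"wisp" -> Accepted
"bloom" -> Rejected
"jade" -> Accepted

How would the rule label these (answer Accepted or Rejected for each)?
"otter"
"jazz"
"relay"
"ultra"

Rejected, Accepted, Rejected, Rejected

A rule that fits every label: length ≤ 4 — true of each 'Accepted' example, false of each 'Rejected' one.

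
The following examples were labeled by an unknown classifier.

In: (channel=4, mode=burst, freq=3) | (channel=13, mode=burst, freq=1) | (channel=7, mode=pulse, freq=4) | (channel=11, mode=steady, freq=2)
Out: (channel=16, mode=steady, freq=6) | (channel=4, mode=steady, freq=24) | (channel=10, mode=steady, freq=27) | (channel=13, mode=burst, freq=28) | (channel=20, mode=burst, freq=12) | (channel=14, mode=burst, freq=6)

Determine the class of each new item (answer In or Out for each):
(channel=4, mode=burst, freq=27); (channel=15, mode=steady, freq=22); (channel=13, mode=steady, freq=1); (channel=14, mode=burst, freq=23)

Out, Out, In, Out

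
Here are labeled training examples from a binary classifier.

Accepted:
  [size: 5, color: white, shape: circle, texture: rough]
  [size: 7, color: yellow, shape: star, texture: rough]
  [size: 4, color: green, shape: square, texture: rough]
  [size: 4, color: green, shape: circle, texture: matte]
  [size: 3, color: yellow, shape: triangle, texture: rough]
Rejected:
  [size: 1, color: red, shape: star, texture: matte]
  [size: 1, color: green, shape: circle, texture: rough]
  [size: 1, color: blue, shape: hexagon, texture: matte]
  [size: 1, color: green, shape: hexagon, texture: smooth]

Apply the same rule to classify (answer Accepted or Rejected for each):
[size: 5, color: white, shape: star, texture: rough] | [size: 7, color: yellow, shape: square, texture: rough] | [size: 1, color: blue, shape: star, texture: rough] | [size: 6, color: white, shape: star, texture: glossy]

Accepted, Accepted, Rejected, Accepted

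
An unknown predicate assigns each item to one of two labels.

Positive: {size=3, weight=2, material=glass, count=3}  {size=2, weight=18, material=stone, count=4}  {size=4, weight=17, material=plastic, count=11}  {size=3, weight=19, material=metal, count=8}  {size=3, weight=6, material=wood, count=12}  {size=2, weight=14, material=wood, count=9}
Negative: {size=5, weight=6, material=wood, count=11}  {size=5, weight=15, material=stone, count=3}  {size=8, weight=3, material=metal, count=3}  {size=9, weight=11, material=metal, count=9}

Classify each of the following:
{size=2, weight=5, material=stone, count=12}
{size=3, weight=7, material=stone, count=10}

Positive, Positive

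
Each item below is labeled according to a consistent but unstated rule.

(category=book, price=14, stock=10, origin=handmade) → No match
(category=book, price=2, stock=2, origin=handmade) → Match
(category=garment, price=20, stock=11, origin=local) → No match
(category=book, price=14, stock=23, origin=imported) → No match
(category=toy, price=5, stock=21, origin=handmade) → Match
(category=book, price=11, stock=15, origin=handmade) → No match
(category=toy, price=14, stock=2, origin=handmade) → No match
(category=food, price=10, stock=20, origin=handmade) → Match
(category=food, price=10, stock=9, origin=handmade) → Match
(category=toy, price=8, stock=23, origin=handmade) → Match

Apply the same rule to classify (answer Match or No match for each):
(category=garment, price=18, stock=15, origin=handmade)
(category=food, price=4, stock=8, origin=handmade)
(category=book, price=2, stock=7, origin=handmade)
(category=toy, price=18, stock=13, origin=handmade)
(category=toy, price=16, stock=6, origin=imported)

Rule: price ≤ 10. This holds for each 'Match' example and fails for each 'No match' one.
(category=garment, price=18, stock=15, origin=handmade): No match (price = 18).
(category=food, price=4, stock=8, origin=handmade): Match (price = 4).
(category=book, price=2, stock=7, origin=handmade): Match (price = 2).
(category=toy, price=18, stock=13, origin=handmade): No match (price = 18).
(category=toy, price=16, stock=6, origin=imported): No match (price = 16).

No match, Match, Match, No match, No match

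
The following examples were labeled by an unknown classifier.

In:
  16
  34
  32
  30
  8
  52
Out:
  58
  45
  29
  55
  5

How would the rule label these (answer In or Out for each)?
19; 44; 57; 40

Out, In, Out, In

'In' ⟺ even AND at most 52.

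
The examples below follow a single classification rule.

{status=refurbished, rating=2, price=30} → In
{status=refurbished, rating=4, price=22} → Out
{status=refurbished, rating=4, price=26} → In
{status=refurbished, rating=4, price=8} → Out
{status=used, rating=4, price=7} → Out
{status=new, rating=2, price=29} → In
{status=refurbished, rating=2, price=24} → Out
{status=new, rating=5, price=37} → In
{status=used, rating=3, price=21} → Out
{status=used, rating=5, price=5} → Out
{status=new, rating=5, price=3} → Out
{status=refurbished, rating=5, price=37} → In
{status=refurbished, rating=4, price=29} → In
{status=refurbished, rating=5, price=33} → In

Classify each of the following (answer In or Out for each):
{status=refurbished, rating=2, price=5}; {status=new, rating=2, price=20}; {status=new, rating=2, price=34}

All 'In' examples share one property — price ≥ 26 — and every 'Out' example lacks it.
{status=refurbished, rating=2, price=5} → price = 5 → Out.
{status=new, rating=2, price=20} → price = 20 → Out.
{status=new, rating=2, price=34} → price = 34 → In.

Out, Out, In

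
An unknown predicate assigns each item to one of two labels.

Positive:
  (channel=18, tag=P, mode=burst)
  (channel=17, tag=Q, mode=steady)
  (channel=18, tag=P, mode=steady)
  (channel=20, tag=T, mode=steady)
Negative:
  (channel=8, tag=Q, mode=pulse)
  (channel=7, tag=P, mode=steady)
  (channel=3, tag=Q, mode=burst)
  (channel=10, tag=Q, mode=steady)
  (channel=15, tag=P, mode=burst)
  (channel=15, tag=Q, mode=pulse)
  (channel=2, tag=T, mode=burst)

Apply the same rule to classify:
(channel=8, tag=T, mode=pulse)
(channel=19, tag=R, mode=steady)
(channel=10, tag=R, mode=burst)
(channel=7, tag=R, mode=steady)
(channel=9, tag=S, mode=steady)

Negative, Positive, Negative, Negative, Negative

'Positive' ⟺ channel ≥ 17.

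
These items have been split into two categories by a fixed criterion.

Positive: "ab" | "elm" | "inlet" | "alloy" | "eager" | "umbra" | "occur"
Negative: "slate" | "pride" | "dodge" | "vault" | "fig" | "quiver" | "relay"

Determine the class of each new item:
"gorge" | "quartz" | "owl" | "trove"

Negative, Negative, Positive, Negative

One predicate separates the groups cleanly: starts with a vowel.
Negative: "gorge", since starts with 'g'. Negative: "quartz", since starts with 'q'. Positive: "owl", since starts with 'o'. Negative: "trove", since starts with 't'.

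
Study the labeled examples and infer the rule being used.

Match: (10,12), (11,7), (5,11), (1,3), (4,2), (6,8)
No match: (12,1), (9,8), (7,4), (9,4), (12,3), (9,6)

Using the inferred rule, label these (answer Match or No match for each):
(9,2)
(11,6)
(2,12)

No match, No match, Match

One predicate separates the groups cleanly: sum is even.
(9,2): 9+2 = 11 — doesn't qualify, so No match. (11,6): 11+6 = 17 — doesn't qualify, so No match. (2,12): 2+12 = 14 — fits, so Match.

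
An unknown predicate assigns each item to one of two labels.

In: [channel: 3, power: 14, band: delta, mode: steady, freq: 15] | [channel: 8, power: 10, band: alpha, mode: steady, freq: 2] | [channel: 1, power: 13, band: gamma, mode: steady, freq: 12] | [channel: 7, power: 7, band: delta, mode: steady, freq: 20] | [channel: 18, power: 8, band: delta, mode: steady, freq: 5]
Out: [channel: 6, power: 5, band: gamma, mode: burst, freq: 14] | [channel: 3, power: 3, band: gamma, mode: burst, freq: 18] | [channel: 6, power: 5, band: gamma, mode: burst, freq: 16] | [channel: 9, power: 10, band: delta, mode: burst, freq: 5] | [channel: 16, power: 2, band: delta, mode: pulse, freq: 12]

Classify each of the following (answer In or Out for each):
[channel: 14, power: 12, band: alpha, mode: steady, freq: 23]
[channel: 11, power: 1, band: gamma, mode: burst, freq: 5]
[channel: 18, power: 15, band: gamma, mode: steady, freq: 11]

In, Out, In

Rule: mode is steady. This holds for each 'In' example and fails for each 'Out' one.
[channel: 14, power: 12, band: alpha, mode: steady, freq: 23]: mode is steady, passes → In. [channel: 11, power: 1, band: gamma, mode: burst, freq: 5]: mode is burst, fails this test → Out. [channel: 18, power: 15, band: gamma, mode: steady, freq: 11]: mode is steady, passes → In.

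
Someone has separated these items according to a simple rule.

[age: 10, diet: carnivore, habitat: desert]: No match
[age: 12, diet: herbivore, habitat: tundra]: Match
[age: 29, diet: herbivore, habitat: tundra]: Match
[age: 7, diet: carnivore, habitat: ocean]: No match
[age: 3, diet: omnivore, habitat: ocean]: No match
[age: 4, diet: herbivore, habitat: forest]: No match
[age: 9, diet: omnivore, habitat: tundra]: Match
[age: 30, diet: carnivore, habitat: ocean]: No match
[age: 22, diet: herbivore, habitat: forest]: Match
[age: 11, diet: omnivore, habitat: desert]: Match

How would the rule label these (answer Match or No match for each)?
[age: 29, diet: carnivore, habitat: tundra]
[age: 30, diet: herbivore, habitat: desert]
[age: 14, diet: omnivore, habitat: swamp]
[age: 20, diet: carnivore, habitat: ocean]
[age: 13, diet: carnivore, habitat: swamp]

No match, Match, Match, No match, No match

The common property of the 'Match' items is: diet is not carnivore AND age ≥ 7. No 'No match' item has it.
[age: 29, diet: carnivore, habitat: tundra] — diet is carnivore, age = 29, hence No match.
[age: 30, diet: herbivore, habitat: desert] — diet is herbivore, age = 30, hence Match.
[age: 14, diet: omnivore, habitat: swamp] — diet is omnivore, age = 14, hence Match.
[age: 20, diet: carnivore, habitat: ocean] — diet is carnivore, age = 20, hence No match.
[age: 13, diet: carnivore, habitat: swamp] — diet is carnivore, age = 13, hence No match.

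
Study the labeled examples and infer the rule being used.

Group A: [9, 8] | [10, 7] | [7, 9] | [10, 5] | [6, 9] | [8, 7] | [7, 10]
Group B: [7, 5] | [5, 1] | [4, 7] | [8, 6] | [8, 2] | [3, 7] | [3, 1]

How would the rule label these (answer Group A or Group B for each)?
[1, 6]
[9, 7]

Group B, Group A

All 'Group A' examples share one property — sum ≥ 15 — and every 'Group B' example lacks it.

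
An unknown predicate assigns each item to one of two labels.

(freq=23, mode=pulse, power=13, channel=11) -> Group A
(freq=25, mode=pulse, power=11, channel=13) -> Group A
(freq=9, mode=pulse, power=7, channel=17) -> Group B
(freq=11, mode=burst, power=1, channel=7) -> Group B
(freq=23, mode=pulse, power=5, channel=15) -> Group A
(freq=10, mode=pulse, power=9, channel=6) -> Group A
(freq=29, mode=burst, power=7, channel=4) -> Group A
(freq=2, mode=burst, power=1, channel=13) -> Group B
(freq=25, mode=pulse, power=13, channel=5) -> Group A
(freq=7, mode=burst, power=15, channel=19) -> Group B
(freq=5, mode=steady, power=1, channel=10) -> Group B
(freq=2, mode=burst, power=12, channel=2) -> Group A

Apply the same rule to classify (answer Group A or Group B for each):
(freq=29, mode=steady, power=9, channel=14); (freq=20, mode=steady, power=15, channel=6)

Group A, Group A

The common property of the 'Group A' items is: channel ≤ 15 AND power ≥ 5. No 'Group B' item has it.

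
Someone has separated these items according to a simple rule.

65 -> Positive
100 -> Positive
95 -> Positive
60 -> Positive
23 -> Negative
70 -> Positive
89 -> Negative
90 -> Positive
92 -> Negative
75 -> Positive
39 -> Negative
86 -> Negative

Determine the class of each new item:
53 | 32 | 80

Negative, Negative, Positive

All 'Positive' examples share one property — multiple of 5 — and every 'Negative' example lacks it.
53: 53 = 5·10 + 3, lacks this property → Negative. 32: 32 = 5·6 + 2, lacks this property → Negative. 80: 80 = 5·16, passes → Positive.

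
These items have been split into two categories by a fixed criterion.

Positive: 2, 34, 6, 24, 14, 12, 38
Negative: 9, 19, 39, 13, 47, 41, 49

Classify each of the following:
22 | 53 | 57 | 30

The pattern is that an item is 'Positive' exactly when: even.
22: Positive (22 is even).
53: Negative (53 is odd).
57: Negative (57 is odd).
30: Positive (30 is even).

Positive, Negative, Negative, Positive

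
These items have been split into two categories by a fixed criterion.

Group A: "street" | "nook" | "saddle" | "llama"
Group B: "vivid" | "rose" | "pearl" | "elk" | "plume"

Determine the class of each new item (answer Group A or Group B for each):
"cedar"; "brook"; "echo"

Group B, Group A, Group B

The classifier is using: has a double letter.
"cedar": no doubled letter — doesn't qualify, so Group B. "brook": 'oo' doubled — passes, so Group A. "echo": no doubled letter — doesn't qualify, so Group B.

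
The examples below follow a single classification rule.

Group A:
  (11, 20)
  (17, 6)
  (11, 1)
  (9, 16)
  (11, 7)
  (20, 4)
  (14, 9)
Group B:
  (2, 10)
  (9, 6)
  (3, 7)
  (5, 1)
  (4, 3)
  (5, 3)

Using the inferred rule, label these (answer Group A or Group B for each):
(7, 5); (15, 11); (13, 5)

The classifier is using: max ≥ 11.
(7, 5): max 7 — does not satisfy this, so Group B. (15, 11): max 15 — passes, so Group A. (13, 5): max 13 — passes, so Group A.

Group B, Group A, Group A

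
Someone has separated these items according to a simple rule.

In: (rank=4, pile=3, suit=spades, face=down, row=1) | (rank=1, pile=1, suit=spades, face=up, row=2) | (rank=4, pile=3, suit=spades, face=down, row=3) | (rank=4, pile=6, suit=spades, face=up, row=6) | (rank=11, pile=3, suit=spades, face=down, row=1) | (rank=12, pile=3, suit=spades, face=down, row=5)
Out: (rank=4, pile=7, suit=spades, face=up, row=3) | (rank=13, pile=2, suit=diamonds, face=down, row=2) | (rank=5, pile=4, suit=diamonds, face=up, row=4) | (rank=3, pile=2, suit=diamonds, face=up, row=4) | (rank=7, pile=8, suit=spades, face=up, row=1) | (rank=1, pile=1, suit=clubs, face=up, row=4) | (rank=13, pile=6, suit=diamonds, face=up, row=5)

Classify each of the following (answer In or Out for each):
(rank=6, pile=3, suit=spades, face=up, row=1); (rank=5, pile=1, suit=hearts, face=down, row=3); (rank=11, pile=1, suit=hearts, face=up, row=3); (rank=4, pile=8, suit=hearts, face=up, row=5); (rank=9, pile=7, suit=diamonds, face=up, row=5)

In, Out, Out, Out, Out

The pattern is that an item is 'In' exactly when: suit is spades AND pile ≤ 6.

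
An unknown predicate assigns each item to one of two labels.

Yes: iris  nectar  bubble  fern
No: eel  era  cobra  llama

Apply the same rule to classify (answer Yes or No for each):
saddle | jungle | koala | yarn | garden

A rule that fits every label: even length — true of each 'Yes' example, false of each 'No' one.
saddle → length 6 → Yes.
jungle → length 6 → Yes.
koala → length 5 → No.
yarn → length 4 → Yes.
garden → length 6 → Yes.

Yes, Yes, No, Yes, Yes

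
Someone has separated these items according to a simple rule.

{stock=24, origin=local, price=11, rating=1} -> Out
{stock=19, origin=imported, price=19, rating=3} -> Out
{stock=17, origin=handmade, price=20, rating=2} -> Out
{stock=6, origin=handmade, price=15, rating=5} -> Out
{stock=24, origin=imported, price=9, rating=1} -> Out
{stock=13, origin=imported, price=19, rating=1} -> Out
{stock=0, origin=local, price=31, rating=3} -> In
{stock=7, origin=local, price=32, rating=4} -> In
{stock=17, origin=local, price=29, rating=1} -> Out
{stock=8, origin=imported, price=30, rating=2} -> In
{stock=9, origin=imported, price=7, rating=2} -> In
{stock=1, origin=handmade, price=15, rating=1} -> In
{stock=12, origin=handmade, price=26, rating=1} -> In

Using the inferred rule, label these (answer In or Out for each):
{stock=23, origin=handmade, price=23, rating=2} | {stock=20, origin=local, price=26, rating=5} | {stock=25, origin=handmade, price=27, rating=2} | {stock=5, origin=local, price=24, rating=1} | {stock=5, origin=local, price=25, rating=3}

The pattern is that an item is 'In' exactly when: rating ≤ 4 AND stock ≤ 12.
{stock=23, origin=handmade, price=23, rating=2}: rating = 2, stock = 23 — fails the rule, so Out. {stock=20, origin=local, price=26, rating=5}: rating = 5, stock = 20 — fails the rule, so Out. {stock=25, origin=handmade, price=27, rating=2}: rating = 2, stock = 25 — fails the rule, so Out. {stock=5, origin=local, price=24, rating=1}: rating = 1, stock = 5 — satisfies this, so In. {stock=5, origin=local, price=25, rating=3}: rating = 3, stock = 5 — satisfies this, so In.

Out, Out, Out, In, In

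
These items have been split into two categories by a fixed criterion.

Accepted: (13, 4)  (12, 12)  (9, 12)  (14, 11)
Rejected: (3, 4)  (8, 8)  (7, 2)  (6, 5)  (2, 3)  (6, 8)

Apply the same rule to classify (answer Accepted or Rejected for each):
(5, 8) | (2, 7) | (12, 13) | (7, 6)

Every 'Accepted' example satisfies: sum ≥ 17. None of the 'Rejected' examples do.
(5, 8): 5+8 = 13, fails this test → Rejected. (2, 7): 2+7 = 9, fails this test → Rejected. (12, 13): 12+13 = 25, passes → Accepted. (7, 6): 7+6 = 13, fails this test → Rejected.

Rejected, Rejected, Accepted, Rejected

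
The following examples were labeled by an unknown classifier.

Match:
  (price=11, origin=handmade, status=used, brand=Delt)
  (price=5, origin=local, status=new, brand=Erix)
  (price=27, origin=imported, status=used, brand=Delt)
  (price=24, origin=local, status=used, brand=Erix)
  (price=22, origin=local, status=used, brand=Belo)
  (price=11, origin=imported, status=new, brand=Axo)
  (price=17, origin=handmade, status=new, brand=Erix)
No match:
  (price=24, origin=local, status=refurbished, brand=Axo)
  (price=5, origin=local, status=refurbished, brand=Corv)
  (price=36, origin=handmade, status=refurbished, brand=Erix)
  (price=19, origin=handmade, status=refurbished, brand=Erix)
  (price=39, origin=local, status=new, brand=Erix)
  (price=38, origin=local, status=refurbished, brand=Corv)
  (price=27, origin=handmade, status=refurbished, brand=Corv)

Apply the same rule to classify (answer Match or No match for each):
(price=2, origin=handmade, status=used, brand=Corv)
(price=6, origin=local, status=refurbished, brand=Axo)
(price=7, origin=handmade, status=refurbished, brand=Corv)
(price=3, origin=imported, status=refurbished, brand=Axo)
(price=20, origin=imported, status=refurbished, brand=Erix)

Match, No match, No match, No match, No match

The pattern is that an item is 'Match' exactly when: status is not refurbished AND price ≤ 27.
Match: (price=2, origin=handmade, status=used, brand=Corv), since status is used, price = 2. No match: (price=6, origin=local, status=refurbished, brand=Axo), since status is refurbished, price = 6. No match: (price=7, origin=handmade, status=refurbished, brand=Corv), since status is refurbished, price = 7. No match: (price=3, origin=imported, status=refurbished, brand=Axo), since status is refurbished, price = 3. No match: (price=20, origin=imported, status=refurbished, brand=Erix), since status is refurbished, price = 20.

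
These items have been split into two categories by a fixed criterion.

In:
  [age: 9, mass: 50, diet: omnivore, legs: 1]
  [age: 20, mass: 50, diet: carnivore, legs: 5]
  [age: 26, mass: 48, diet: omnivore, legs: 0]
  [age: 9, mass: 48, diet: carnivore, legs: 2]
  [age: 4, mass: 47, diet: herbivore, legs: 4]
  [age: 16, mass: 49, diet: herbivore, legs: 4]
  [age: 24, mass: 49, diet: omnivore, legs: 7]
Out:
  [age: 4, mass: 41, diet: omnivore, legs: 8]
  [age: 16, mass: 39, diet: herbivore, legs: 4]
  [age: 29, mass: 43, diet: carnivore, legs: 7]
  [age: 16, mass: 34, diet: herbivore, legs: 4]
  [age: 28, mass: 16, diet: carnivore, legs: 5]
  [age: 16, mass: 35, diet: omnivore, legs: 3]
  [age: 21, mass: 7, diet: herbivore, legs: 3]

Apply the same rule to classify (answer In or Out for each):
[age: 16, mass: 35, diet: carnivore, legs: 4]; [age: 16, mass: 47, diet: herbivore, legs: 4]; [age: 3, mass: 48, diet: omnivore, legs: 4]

Out, In, In

One predicate separates the groups cleanly: mass ≥ 47.
Out: [age: 16, mass: 35, diet: carnivore, legs: 4], since mass = 35.
In: [age: 16, mass: 47, diet: herbivore, legs: 4], since mass = 47.
In: [age: 3, mass: 48, diet: omnivore, legs: 4], since mass = 48.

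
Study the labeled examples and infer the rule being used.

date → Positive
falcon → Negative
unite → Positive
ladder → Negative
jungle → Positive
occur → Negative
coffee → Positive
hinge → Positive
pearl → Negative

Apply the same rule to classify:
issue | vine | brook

The rule appears to be: ends with 'e'.
Positive: issue, since ends with 'e'.
Positive: vine, since ends with 'e'.
Negative: brook, since ends with 'k'.

Positive, Positive, Negative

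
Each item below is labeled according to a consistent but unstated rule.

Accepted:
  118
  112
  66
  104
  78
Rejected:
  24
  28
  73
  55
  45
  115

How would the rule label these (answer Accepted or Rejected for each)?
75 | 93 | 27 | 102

Rejected, Rejected, Rejected, Accepted

One predicate separates the groups cleanly: even AND at least 45.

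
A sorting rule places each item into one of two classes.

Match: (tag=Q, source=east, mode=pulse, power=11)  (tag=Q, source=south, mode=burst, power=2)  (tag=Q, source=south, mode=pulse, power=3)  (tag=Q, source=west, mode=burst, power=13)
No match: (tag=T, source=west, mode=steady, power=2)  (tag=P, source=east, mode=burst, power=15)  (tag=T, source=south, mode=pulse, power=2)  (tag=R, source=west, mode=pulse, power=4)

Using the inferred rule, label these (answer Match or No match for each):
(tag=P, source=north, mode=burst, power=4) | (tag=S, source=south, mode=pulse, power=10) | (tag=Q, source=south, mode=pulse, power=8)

'Match' ⟺ tag is Q.
(tag=P, source=north, mode=burst, power=4): No match (tag is P). (tag=S, source=south, mode=pulse, power=10): No match (tag is S). (tag=Q, source=south, mode=pulse, power=8): Match (tag is Q).

No match, No match, Match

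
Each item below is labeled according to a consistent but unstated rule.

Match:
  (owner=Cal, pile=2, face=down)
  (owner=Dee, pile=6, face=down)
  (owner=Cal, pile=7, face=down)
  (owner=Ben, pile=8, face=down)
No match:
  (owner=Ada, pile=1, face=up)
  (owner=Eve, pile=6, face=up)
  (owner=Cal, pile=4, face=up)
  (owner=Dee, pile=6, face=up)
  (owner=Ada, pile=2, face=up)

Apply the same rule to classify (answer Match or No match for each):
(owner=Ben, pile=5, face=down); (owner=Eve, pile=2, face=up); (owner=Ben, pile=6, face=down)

The rule appears to be: face is down.
(owner=Ben, pile=5, face=down) → face is down → Match. (owner=Eve, pile=2, face=up) → face is up → No match. (owner=Ben, pile=6, face=down) → face is down → Match.

Match, No match, Match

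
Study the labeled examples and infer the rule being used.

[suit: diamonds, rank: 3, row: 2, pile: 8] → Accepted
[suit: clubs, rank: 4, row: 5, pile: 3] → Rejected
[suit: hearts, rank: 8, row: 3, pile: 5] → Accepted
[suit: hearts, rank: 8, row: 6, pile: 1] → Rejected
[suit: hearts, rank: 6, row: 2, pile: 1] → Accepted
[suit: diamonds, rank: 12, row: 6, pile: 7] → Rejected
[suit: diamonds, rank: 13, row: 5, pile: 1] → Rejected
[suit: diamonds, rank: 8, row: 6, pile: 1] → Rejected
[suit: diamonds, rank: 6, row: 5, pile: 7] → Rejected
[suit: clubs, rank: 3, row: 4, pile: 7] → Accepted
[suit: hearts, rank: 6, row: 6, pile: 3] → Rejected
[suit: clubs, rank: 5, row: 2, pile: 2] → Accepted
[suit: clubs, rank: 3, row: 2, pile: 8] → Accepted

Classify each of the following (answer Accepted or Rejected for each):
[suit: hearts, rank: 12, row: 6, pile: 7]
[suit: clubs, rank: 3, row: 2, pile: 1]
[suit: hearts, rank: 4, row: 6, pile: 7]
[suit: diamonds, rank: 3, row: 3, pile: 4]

Rejected, Accepted, Rejected, Accepted

Rule: row ≤ 4. This holds for each 'Accepted' example and fails for each 'Rejected' one.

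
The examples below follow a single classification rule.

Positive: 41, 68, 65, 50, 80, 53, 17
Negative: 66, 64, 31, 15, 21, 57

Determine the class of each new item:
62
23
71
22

Positive, Positive, Positive, Negative

Comparing the two groups points to one rule — ≡ 2 (mod 3).
62: Positive (62 mod 3 = 2).
23: Positive (23 mod 3 = 2).
71: Positive (71 mod 3 = 2).
22: Negative (22 mod 3 = 1).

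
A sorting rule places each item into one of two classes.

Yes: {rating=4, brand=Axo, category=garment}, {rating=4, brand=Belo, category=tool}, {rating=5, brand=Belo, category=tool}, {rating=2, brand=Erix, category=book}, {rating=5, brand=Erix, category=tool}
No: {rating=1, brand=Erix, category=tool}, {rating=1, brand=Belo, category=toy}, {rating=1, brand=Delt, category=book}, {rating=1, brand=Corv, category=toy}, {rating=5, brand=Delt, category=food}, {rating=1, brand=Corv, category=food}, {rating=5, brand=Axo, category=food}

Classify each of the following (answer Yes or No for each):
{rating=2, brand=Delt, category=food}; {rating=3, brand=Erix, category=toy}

No, Yes

The common property of the 'Yes' items is: category is not food AND rating ≥ 2. No 'No' item has it.
{rating=2, brand=Delt, category=food}: No (category is food, rating = 2).
{rating=3, brand=Erix, category=toy}: Yes (category is toy, rating = 3).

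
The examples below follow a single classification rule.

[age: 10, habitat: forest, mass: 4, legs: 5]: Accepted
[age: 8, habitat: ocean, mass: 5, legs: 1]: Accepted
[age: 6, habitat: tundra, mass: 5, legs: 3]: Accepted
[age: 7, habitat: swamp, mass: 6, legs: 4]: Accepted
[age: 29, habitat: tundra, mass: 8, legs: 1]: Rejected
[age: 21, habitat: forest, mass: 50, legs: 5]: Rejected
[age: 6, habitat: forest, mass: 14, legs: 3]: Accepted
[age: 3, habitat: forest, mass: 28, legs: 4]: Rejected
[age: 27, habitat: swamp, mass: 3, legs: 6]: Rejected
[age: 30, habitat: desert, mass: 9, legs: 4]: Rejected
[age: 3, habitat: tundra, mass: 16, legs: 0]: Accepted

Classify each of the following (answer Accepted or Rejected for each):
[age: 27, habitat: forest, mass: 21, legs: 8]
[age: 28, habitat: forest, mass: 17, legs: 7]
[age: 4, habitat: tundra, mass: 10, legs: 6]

Rejected, Rejected, Accepted

Every 'Accepted' example satisfies: age ≤ 10 AND mass ≤ 16. None of the 'Rejected' examples do.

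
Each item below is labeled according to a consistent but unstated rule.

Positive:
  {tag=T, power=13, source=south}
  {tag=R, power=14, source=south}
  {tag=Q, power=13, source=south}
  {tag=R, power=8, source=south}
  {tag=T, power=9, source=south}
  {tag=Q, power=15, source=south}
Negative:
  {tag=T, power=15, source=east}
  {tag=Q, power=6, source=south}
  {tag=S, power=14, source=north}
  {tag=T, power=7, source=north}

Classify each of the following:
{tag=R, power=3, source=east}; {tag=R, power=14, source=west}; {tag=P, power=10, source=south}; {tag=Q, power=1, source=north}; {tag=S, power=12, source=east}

Negative, Negative, Positive, Negative, Negative

'Positive' ⟺ source is south AND power ≥ 7.
{tag=R, power=3, source=east}: source is east, power = 3, does not satisfy this → Negative. {tag=R, power=14, source=west}: source is west, power = 14, does not satisfy this → Negative. {tag=P, power=10, source=south}: source is south, power = 10, qualifies → Positive. {tag=Q, power=1, source=north}: source is north, power = 1, does not satisfy this → Negative. {tag=S, power=12, source=east}: source is east, power = 12, does not satisfy this → Negative.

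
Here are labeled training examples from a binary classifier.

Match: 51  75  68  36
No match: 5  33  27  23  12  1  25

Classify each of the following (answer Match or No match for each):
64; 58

Match, Match

The pattern is that an item is 'Match' exactly when: at least 36.
64 → 64 ≥ 36 → Match. 58 → 58 ≥ 36 → Match.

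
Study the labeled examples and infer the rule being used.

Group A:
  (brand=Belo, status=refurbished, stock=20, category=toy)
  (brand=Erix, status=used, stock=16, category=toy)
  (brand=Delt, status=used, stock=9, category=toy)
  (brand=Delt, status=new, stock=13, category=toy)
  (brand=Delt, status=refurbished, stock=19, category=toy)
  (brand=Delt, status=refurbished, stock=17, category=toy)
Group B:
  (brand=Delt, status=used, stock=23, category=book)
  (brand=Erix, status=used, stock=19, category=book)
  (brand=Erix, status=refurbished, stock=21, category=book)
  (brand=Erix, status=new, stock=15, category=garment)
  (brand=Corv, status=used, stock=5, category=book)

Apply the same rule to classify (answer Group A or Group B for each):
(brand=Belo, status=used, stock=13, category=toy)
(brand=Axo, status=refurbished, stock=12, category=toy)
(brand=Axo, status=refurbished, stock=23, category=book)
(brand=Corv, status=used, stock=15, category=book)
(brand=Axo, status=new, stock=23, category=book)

The rule appears to be: category is toy.
Group A: (brand=Belo, status=used, stock=13, category=toy), since category is toy. Group A: (brand=Axo, status=refurbished, stock=12, category=toy), since category is toy. Group B: (brand=Axo, status=refurbished, stock=23, category=book), since category is book. Group B: (brand=Corv, status=used, stock=15, category=book), since category is book. Group B: (brand=Axo, status=new, stock=23, category=book), since category is book.

Group A, Group A, Group B, Group B, Group B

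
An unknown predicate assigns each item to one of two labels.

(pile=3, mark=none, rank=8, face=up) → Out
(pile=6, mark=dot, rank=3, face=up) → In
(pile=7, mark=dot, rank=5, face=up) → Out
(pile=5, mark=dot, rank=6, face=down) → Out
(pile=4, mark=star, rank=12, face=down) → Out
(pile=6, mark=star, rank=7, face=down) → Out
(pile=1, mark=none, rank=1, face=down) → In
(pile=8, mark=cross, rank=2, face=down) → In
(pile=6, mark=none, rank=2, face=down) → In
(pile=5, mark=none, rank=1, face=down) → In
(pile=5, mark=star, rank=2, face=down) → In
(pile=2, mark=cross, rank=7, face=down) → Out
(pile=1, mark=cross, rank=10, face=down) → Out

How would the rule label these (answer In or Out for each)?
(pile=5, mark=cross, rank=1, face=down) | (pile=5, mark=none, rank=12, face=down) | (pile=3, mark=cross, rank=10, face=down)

In, Out, Out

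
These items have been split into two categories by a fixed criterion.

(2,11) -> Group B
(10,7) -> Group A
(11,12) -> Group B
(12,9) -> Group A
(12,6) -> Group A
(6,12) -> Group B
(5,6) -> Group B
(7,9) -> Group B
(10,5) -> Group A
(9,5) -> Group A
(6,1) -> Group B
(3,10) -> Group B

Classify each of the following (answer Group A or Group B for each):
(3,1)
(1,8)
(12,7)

A rule that fits every label: first > second AND sum ≥ 11 — true of each 'Group A' example, false of each 'Group B' one.
(3,1): Group B (3 > 1, 3+1 = 4).
(1,8): Group B (1 < 8, 1+8 = 9).
(12,7): Group A (12 > 7, 12+7 = 19).

Group B, Group B, Group A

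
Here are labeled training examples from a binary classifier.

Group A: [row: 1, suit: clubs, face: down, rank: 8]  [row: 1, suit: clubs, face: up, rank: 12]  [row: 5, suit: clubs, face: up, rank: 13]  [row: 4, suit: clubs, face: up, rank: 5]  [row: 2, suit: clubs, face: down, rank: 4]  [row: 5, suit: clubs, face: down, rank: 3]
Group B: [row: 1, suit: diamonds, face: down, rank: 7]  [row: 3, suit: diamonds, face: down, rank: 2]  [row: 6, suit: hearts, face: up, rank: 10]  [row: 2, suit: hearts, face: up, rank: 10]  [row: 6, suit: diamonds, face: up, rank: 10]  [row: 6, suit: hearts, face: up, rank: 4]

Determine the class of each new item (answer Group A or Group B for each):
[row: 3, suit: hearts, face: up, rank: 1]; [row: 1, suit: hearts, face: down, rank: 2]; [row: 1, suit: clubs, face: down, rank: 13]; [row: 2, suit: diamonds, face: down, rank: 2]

All 'Group A' examples share one property — suit is clubs — and every 'Group B' example lacks it.
[row: 3, suit: hearts, face: up, rank: 1]: Group B (suit is hearts).
[row: 1, suit: hearts, face: down, rank: 2]: Group B (suit is hearts).
[row: 1, suit: clubs, face: down, rank: 13]: Group A (suit is clubs).
[row: 2, suit: diamonds, face: down, rank: 2]: Group B (suit is diamonds).

Group B, Group B, Group A, Group B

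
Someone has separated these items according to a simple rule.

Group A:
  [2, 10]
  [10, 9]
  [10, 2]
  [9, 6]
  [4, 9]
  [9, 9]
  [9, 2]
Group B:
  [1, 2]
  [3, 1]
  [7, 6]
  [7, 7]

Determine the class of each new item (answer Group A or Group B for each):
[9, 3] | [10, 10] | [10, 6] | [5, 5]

Group A, Group A, Group A, Group B

All 'Group A' examples share one property — max ≥ 9 — and every 'Group B' example lacks it.
[9, 3] → max 9 → Group A. [10, 10] → max 10 → Group A. [10, 6] → max 10 → Group A. [5, 5] → max 5 → Group B.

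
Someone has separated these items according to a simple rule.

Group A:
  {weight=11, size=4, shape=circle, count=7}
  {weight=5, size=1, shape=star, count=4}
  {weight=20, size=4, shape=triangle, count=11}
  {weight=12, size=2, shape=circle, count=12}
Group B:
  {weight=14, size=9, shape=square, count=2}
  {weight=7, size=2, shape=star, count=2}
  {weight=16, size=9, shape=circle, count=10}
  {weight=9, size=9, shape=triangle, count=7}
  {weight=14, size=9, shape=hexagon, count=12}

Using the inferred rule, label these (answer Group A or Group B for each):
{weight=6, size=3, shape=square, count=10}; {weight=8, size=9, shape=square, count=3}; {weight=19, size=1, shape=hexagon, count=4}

Group A, Group B, Group A

'Group A' ⟺ count ≥ 4 AND size ≤ 4.
{weight=6, size=3, shape=square, count=10} — count = 10, size = 3, hence Group A.
{weight=8, size=9, shape=square, count=3} — count = 3, size = 9, hence Group B.
{weight=19, size=1, shape=hexagon, count=4} — count = 4, size = 1, hence Group A.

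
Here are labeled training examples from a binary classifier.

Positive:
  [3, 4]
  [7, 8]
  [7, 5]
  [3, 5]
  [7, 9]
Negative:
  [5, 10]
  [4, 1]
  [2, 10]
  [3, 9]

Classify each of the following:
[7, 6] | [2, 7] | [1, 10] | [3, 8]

Positive, Negative, Negative, Negative

The rule appears to be: |first − second| ≤ 2.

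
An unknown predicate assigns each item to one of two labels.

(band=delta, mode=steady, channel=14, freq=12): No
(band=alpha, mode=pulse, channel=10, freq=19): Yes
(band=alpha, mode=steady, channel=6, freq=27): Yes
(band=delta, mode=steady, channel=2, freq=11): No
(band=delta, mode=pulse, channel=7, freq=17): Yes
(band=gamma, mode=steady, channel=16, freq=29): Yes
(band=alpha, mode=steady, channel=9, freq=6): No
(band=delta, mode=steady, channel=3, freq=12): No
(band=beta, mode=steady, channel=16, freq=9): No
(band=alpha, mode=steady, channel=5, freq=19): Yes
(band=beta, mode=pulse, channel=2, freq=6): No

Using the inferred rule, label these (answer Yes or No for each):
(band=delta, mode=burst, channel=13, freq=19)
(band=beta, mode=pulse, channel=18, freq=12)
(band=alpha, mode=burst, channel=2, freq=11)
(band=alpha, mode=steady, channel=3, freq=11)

Rule: freq ≥ 17. This holds for each 'Yes' example and fails for each 'No' one.
(band=delta, mode=burst, channel=13, freq=19): Yes (freq = 19). (band=beta, mode=pulse, channel=18, freq=12): No (freq = 12). (band=alpha, mode=burst, channel=2, freq=11): No (freq = 11). (band=alpha, mode=steady, channel=3, freq=11): No (freq = 11).

Yes, No, No, No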